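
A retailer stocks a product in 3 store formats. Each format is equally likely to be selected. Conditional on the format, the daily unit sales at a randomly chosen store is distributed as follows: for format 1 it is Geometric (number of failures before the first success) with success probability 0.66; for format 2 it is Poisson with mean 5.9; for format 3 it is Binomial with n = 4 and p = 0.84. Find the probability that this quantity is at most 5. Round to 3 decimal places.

Conditional on each format, P(X ≤ 5): 1: 0.998455; 2: 0.461873; 3: 1.
By total probability, P(X ≤ 5) = 0.333333·0.998455 + 0.333333·0.461873 + 0.333333·1 = 0.820109.

0.820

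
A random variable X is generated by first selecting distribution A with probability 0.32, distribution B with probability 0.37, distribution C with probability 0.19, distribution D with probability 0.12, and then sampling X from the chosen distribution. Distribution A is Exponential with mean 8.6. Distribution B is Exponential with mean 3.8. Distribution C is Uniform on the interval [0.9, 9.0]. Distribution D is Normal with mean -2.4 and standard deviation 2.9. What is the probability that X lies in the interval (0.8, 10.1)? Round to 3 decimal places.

0.673

Conditional on each component, P(0.8 < X < 10.1): A: 0.602174; B: 0.740062; C: 1; D: 0.134908.
By total probability, P(0.8 < X < 10.1) = 0.32·0.602174 + 0.37·0.740062 + 0.19·1 + 0.12·0.134908 = 0.672708.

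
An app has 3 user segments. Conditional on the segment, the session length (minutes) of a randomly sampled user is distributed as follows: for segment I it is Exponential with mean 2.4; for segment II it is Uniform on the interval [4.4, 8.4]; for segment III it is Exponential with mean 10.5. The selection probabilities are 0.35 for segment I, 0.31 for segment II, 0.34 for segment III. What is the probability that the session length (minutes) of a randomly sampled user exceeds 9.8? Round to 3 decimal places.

0.140

Conditional on each segment, P(X > 9.8): I: 0.0168512; II: 0; III: 0.393241.
By total probability, P(X > 9.8) = 0.35·0.0168512 + 0.31·0 + 0.34·0.393241 = 0.1396.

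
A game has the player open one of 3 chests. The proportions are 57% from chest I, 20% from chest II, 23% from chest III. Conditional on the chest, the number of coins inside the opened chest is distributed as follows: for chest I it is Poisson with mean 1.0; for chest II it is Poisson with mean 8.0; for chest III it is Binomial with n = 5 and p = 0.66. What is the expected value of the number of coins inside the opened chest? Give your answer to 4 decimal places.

Component means — I: 1; II: 8; III: 3.3.
E[X] = 0.57·1 + 0.2·8 + 0.23·3.3 = 2.929.

2.9290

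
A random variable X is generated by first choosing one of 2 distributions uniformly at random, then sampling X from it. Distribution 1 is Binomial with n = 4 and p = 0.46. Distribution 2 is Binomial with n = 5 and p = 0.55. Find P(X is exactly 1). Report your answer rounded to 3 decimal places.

Conditional on each component, P(X = 1): 1: 0.289734; 2: 0.112767.
By total probability, P(X = 1) = 0.5·0.289734 + 0.5·0.112767 = 0.20125.

0.201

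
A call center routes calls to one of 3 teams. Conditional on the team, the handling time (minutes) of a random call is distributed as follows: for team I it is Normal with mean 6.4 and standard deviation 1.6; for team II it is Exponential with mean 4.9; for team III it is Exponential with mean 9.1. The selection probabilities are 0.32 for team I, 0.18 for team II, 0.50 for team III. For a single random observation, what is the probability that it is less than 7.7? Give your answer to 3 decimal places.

0.681

Conditional on each team, P(X < 7.7): I: 0.791748; II: 0.792252; III: 0.570938.
By total probability, P(X < 7.7) = 0.32·0.791748 + 0.18·0.792252 + 0.5·0.570938 = 0.681434.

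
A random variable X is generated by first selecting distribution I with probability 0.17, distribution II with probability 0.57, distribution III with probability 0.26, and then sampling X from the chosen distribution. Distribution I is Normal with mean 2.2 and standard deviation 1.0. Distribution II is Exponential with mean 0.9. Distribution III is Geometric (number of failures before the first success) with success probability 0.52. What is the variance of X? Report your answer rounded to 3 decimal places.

1.329

Per component, I: μ=2.2, E[X²]=5.84; II: μ=0.9, E[X²]=1.62; III: μ=0.923077, E[X²]=2.62722.
E[X] = 0.17·2.2 + 0.57·0.9 + 0.26·0.923077 = 1.127.
E[X²] = 0.17·5.84 + 0.57·1.62 + 0.26·2.62722 = 2.59928.
Var(X) = E[X²] − (E[X])² = 2.59928 − 1.27013 = 1.32915.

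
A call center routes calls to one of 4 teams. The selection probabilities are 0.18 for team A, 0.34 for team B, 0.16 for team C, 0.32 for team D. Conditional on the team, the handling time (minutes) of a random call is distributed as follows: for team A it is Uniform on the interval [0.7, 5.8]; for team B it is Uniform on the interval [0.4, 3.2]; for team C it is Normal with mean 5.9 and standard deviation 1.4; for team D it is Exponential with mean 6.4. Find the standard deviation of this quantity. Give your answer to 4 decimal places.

4.2620

Per component, A: μ=3.25, E[X²]=12.73; B: μ=1.8, E[X²]=3.89333; C: μ=5.9, E[X²]=36.77; D: μ=6.4, E[X²]=81.92.
E[X] = 0.18·3.25 + 0.34·1.8 + 0.16·5.9 + 0.32·6.4 = 4.189.
E[X²] = 0.18·12.73 + 0.34·3.89333 + 0.16·36.77 + 0.32·81.92 = 35.7127.
Var(X) = E[X²] − (E[X])² = 35.7127 − 17.5477 = 18.165.
SD(X) = √18.165 = 4.26204.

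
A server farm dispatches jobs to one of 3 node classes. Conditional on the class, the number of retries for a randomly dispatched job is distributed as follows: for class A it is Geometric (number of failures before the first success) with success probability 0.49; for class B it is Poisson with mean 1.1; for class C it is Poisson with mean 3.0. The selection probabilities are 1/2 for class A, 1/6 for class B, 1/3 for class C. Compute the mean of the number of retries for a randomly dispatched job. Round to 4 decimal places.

Component means — A: 1.04082; B: 1.1; C: 3.
E[X] = 0.5·1.04082 + 0.166667·1.1 + 0.333333·3 = 1.70374.

1.7037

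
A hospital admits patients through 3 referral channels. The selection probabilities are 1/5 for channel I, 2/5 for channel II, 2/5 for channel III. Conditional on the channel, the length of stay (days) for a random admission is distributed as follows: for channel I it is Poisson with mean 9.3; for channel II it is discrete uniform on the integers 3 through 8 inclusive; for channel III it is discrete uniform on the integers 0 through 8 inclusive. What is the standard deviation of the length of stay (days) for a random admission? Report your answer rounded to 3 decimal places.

3.075

Per component, I: μ=9.3, E[X²]=95.79; II: μ=5.5, E[X²]=33.1667; III: μ=4, E[X²]=22.6667.
E[X] = 0.2·9.3 + 0.4·5.5 + 0.4·4 = 5.66.
E[X²] = 0.2·95.79 + 0.4·33.1667 + 0.4·22.6667 = 41.4913.
Var(X) = E[X²] − (E[X])² = 41.4913 − 32.0356 = 9.45573.
SD(X) = √9.45573 = 3.07502.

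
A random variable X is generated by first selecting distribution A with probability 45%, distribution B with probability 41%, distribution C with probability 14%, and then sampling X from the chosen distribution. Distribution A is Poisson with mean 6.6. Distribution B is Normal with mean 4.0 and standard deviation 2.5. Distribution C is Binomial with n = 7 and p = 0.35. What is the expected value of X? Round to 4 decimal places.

4.9530

Component means — A: 6.6; B: 4; C: 2.45.
E[X] = 0.45·6.6 + 0.41·4 + 0.14·2.45 = 4.953.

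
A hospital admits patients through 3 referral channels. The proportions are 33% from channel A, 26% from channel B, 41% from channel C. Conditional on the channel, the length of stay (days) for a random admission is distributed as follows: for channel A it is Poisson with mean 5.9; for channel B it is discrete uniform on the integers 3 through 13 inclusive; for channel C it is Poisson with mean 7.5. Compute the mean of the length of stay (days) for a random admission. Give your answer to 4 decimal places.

Component means — A: 5.9; B: 8; C: 7.5.
E[X] = 0.33·5.9 + 0.26·8 + 0.41·7.5 = 7.102.

7.1020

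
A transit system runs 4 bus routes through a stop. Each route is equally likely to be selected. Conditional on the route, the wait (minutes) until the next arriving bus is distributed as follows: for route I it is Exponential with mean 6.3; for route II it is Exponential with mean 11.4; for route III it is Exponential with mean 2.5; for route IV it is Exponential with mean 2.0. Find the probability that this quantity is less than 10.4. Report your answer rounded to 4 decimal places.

0.8463

Conditional on each route, P(X < 10.4): I: 0.808102; II: 0.598393; III: 0.984392; IV: 0.994483.
By total probability, P(X < 10.4) = 0.25·0.808102 + 0.25·0.598393 + 0.25·0.984392 + 0.25·0.994483 = 0.846343.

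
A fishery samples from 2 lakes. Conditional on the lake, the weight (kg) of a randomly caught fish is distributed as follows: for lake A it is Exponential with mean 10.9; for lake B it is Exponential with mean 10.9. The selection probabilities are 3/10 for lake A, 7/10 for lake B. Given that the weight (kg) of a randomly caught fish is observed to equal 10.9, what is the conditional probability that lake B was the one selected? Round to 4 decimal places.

0.7000

Likelihoods f(10.9 | ·): A: 0.0337504; B: 0.0337504.
Posterior ∝ prior × likelihood. Numerator for B: 0.7·0.0337504 = 0.0236253.
Normalizing constant: 0.3·0.0337504 + 0.7·0.0337504 = 0.0337504.
P(B | observation) = 0.0236253 / 0.0337504 = 0.7.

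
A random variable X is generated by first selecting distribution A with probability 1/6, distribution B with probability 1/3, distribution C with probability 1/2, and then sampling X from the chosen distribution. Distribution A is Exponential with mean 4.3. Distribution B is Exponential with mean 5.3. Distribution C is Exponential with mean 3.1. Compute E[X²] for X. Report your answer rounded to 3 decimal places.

34.500

For each component E[X²] = Var + (mean)², giving A: 36.98; B: 56.18; C: 19.22.
Overall E[X²] = 0.166667·36.98 + 0.333333·56.18 + 0.5·19.22 = 34.5.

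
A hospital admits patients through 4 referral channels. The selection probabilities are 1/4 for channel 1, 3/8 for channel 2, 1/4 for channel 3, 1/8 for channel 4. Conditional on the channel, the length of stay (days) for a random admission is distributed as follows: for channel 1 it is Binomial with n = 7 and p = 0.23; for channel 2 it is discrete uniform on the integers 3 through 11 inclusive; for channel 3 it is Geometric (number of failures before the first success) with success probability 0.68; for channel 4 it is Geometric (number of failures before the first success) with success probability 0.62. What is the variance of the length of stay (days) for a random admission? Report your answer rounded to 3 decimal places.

11.852

Per component, 1: μ=1.61, E[X²]=3.8318; 2: μ=7, E[X²]=55.6667; 3: μ=0.470588, E[X²]=0.913495; 4: μ=0.612903, E[X²]=1.3642.
E[X] = 0.25·1.61 + 0.375·7 + 0.25·0.470588 + 0.125·0.612903 = 3.22176.
E[X²] = 0.25·3.8318 + 0.375·55.6667 + 0.25·0.913495 + 0.125·1.3642 = 22.2318.
Var(X) = E[X²] − (E[X])² = 22.2318 − 10.3797 = 11.8521.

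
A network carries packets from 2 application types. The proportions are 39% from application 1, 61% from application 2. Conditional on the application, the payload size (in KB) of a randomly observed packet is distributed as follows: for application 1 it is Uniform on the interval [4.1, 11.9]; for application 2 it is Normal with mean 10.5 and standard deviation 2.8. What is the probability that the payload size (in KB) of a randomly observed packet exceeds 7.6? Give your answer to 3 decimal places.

0.733

Conditional on each application, P(X > 7.6): 1: 0.551282; 2: 0.849832.
By total probability, P(X > 7.6) = 0.39·0.551282 + 0.61·0.849832 = 0.733398.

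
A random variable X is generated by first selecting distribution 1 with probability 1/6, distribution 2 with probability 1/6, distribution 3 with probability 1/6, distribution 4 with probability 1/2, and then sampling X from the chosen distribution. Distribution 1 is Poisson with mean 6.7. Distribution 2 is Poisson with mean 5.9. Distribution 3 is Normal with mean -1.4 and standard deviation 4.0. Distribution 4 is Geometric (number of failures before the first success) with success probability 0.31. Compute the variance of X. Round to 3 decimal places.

15.566

Per component, 1: μ=6.7, E[X²]=51.59; 2: μ=5.9, E[X²]=40.71; 3: μ=-1.4, E[X²]=17.96; 4: μ=2.22581, E[X²]=12.1342.
E[X] = 0.166667·6.7 + 0.166667·5.9 + 0.166667·-1.4 + 0.5·2.22581 = 2.97957.
E[X²] = 0.166667·51.59 + 0.166667·40.71 + 0.166667·17.96 + 0.5·12.1342 = 24.4438.
Var(X) = E[X²] − (E[X])² = 24.4438 − 8.87784 = 15.5659.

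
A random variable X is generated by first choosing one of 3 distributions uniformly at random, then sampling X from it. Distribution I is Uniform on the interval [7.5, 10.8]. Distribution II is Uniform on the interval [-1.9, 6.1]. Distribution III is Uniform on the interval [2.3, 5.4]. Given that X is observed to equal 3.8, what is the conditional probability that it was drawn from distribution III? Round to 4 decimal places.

Likelihoods f(3.8 | ·): I: 0; II: 0.125; III: 0.322581.
Posterior ∝ prior × likelihood. Numerator for III: 0.333333·0.322581 = 0.107527.
Normalizing constant: 0.333333·0 + 0.333333·0.125 + 0.333333·0.322581 = 0.149194.
P(III | observation) = 0.107527 / 0.149194 = 0.720721.

0.7207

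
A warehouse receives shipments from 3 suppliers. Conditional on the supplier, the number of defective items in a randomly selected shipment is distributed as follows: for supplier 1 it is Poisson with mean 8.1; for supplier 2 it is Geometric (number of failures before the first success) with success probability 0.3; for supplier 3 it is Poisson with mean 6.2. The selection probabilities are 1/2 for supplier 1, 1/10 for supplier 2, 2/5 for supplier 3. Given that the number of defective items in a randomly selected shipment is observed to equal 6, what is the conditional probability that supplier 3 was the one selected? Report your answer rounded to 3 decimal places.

0.504

Likelihoods P(X=6 | ·): 1: 0.119067; 2: 0.0352947; 3: 0.1601.
Posterior ∝ prior × likelihood. Numerator for 3: 0.4·0.1601 = 0.0640401.
Normalizing constant: 0.5·0.119067 + 0.1·0.0352947 + 0.4·0.1601 = 0.127103.
P(3 | observation) = 0.0640401 / 0.127103 = 0.503843.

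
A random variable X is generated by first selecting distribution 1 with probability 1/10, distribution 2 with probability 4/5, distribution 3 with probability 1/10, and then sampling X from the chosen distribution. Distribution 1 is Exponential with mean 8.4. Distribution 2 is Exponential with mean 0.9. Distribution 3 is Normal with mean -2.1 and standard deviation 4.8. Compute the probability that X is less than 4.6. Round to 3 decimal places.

0.929

Conditional on each component, P(X < 4.6): 1: 0.421675; 2: 0.993971; 3: 0.918618.
By total probability, P(X < 4.6) = 0.1·0.421675 + 0.8·0.993971 + 0.1·0.918618 = 0.929206.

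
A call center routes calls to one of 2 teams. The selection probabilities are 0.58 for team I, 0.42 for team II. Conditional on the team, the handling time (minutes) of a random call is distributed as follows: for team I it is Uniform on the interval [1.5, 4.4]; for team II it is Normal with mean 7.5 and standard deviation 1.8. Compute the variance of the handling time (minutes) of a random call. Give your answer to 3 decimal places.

Per component, I: μ=2.95, E[X²]=9.40333; II: μ=7.5, E[X²]=59.49.
E[X] = 0.58·2.95 + 0.42·7.5 = 4.861.
E[X²] = 0.58·9.40333 + 0.42·59.49 = 30.4397.
Var(X) = E[X²] − (E[X])² = 30.4397 − 23.6293 = 6.81041.

6.810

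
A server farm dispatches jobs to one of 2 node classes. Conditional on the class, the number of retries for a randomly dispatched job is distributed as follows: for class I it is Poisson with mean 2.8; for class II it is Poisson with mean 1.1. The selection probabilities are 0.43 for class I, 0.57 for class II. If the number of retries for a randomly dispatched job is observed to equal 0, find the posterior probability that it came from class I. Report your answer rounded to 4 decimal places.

0.1211

Likelihoods P(X=0 | ·): I: 0.0608101; II: 0.332871.
Posterior ∝ prior × likelihood. Numerator for I: 0.43·0.0608101 = 0.0261483.
Normalizing constant: 0.43·0.0608101 + 0.57·0.332871 = 0.215885.
P(I | observation) = 0.0261483 / 0.215885 = 0.121122.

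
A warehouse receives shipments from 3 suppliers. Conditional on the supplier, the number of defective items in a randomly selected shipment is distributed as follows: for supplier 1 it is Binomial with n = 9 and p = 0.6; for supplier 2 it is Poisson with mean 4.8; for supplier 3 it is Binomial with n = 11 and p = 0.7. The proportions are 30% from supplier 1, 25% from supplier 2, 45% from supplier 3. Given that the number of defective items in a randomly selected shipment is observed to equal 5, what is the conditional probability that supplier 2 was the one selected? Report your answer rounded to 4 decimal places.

0.3025

Likelihoods P(X=5 | ·): 1: 0.250823; 2: 0.174748; 3: 0.0566056.
Posterior ∝ prior × likelihood. Numerator for 2: 0.25·0.174748 = 0.0436869.
Normalizing constant: 0.3·0.250823 + 0.25·0.174748 + 0.45·0.0566056 = 0.144406.
P(2 | observation) = 0.0436869 / 0.144406 = 0.302528.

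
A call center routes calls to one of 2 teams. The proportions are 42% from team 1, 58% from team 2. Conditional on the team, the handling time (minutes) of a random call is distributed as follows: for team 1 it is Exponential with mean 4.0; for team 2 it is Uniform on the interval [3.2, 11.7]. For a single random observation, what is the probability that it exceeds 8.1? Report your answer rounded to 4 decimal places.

0.3011

Conditional on each team, P(X > 8.1): 1: 0.131994; 2: 0.423529.
By total probability, P(X > 8.1) = 0.42·0.131994 + 0.58·0.423529 = 0.301084.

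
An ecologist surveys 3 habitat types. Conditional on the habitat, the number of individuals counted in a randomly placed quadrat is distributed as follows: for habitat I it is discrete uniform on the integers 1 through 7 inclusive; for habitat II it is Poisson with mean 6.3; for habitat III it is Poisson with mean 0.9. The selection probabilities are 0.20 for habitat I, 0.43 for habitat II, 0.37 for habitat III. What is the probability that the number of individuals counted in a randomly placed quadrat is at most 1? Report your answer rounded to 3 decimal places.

Conditional on each habitat, P(X ≤ 1): I: 0.142857; II: 0.013405; III: 0.772482.
By total probability, P(X ≤ 1) = 0.2·0.142857 + 0.43·0.013405 + 0.37·0.772482 = 0.320154.

0.320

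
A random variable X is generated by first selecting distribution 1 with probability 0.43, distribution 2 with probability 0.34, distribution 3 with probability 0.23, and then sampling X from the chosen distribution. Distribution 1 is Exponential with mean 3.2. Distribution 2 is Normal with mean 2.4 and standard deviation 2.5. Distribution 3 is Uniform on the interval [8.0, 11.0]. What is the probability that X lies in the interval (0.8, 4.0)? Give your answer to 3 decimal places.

0.374

Conditional on each component, P(0.8 < X < 4.0): 1: 0.492296; 2: 0.477827; 3: 0.
By total probability, P(0.8 < X < 4.0) = 0.43·0.492296 + 0.34·0.477827 + 0.23·0 = 0.374149.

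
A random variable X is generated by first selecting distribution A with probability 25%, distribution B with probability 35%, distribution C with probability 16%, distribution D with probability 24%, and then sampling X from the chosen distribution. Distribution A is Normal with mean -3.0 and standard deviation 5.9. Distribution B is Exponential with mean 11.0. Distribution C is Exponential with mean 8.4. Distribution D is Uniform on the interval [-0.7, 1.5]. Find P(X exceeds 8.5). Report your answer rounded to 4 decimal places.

0.2262

Conditional on each component, P(X > 8.5): A: 0.0256386; B: 0.461752; C: 0.363526; D: 0.
By total probability, P(X > 8.5) = 0.25·0.0256386 + 0.35·0.461752 + 0.16·0.363526 + 0.24·0 = 0.226187.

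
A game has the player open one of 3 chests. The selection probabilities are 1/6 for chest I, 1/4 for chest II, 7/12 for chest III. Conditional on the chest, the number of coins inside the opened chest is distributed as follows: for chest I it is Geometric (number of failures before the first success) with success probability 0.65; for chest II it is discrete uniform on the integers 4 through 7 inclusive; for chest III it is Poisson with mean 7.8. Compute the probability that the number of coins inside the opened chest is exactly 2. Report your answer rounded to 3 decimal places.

Conditional on each chest, P(X = 2): I: 0.079625; II: 0; III: 0.0124641.
By total probability, P(X = 2) = 0.166667·0.079625 + 0.25·0 + 0.583333·0.0124641 = 0.0205416.

0.021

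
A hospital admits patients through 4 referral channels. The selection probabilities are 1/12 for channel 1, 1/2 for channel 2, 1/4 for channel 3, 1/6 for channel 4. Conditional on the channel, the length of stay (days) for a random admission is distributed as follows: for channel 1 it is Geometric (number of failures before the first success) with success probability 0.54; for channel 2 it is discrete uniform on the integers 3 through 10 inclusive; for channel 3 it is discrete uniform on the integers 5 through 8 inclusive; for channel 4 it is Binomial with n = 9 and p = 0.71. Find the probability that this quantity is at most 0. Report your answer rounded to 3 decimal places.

Conditional on each channel, P(X ≤ 0): 1: 0.54; 2: 0; 3: 0; 4: 1.45071e-05.
By total probability, P(X ≤ 0) = 0.0833333·0.54 + 0.5·0 + 0.25·0 + 0.166667·1.45071e-05 = 0.0450024.

0.045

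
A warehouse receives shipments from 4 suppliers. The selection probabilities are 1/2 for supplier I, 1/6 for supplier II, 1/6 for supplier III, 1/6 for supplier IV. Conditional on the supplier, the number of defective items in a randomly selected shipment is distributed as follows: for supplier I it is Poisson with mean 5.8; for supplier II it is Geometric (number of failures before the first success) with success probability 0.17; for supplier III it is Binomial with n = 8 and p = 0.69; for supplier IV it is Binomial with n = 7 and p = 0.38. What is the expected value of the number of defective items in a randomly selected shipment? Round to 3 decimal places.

Component means — I: 5.8; II: 4.88235; III: 5.52; IV: 2.66.
E[X] = 0.5·5.8 + 0.166667·4.88235 + 0.166667·5.52 + 0.166667·2.66 = 5.07706.

5.077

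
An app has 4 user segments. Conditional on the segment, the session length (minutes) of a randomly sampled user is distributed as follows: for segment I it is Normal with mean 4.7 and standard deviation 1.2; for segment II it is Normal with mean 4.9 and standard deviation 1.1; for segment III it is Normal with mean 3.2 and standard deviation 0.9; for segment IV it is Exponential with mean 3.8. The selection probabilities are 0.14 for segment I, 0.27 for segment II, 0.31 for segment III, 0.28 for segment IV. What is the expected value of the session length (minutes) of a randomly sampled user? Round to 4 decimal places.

Component means — I: 4.7; II: 4.9; III: 3.2; IV: 3.8.
E[X] = 0.14·4.7 + 0.27·4.9 + 0.31·3.2 + 0.28·3.8 = 4.037.

4.0370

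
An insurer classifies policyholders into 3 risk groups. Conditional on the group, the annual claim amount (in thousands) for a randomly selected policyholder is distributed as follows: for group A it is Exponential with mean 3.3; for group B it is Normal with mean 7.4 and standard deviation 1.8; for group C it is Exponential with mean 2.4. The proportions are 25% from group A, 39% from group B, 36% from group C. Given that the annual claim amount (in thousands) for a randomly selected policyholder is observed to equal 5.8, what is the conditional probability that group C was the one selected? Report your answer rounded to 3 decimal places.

Likelihoods f(5.8 | ·): A: 0.0522613; B: 0.149302; C: 0.0371744.
Posterior ∝ prior × likelihood. Numerator for C: 0.36·0.0371744 = 0.0133828.
Normalizing constant: 0.25·0.0522613 + 0.39·0.149302 + 0.36·0.0371744 = 0.0846757.
P(C | observation) = 0.0133828 / 0.0846757 = 0.158047.

0.158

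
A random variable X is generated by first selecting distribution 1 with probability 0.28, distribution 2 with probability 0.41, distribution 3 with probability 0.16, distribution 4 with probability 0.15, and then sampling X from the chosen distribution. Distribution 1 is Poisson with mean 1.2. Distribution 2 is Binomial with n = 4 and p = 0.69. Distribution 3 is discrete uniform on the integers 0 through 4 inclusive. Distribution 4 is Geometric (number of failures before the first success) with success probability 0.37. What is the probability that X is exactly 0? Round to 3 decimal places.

Conditional on each component, P(X = 0): 1: 0.301194; 2: 0.00923521; 3: 0.2; 4: 0.37.
By total probability, P(X = 0) = 0.28·0.301194 + 0.41·0.00923521 + 0.16·0.2 + 0.15·0.37 = 0.175621.

0.176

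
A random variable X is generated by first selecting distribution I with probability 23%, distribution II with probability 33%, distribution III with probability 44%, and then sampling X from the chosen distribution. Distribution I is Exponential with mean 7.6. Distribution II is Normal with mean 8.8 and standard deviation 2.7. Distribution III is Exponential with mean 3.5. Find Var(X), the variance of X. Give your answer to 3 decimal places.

26.970

Per component, I: μ=7.6, E[X²]=115.52; II: μ=8.8, E[X²]=84.73; III: μ=3.5, E[X²]=24.5.
E[X] = 0.23·7.6 + 0.33·8.8 + 0.44·3.5 = 6.192.
E[X²] = 0.23·115.52 + 0.33·84.73 + 0.44·24.5 = 65.3105.
Var(X) = E[X²] − (E[X])² = 65.3105 − 38.3409 = 26.9696.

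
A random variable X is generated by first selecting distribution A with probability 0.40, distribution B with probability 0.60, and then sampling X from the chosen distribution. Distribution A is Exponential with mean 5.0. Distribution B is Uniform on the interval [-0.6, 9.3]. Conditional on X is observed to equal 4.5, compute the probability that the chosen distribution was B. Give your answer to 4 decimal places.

0.6508

Likelihoods f(4.5 | ·): A: 0.0813139; B: 0.10101.
Posterior ∝ prior × likelihood. Numerator for B: 0.6·0.10101 = 0.0606061.
Normalizing constant: 0.4·0.0813139 + 0.6·0.10101 = 0.0931316.
P(B | observation) = 0.0606061 / 0.0931316 = 0.650757.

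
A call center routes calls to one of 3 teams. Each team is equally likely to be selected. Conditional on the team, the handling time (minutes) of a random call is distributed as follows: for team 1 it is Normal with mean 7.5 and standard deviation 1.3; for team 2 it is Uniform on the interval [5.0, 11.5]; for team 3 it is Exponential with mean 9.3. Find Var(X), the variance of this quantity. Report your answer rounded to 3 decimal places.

Per component, 1: μ=7.5, E[X²]=57.94; 2: μ=8.25, E[X²]=71.5833; 3: μ=9.3, E[X²]=172.98.
E[X] = 0.333333·7.5 + 0.333333·8.25 + 0.333333·9.3 = 8.35.
E[X²] = 0.333333·57.94 + 0.333333·71.5833 + 0.333333·172.98 = 100.834.
Var(X) = E[X²] − (E[X])² = 100.834 − 69.7225 = 31.1119.

31.112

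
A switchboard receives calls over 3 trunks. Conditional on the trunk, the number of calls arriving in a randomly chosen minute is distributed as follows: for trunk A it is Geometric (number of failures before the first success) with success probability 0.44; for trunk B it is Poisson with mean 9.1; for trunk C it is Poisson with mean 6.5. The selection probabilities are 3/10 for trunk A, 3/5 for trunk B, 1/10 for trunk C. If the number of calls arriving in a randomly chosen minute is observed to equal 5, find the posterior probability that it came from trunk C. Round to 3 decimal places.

0.257

Likelihoods P(X=5 | ·): A: 0.0242322; B: 0.0580692; C: 0.145369.
Posterior ∝ prior × likelihood. Numerator for C: 0.1·0.145369 = 0.0145369.
Normalizing constant: 0.3·0.0242322 + 0.6·0.0580692 + 0.1·0.145369 = 0.0566481.
P(C | observation) = 0.0145369 / 0.0566481 = 0.256617.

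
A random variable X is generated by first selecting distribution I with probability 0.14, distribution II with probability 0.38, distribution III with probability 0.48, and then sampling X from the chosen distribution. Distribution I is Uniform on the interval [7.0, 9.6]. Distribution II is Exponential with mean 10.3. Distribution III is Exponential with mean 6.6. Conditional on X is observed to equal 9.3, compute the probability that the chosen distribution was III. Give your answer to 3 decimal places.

Likelihoods f(9.3 | ·): I: 0.384615; II: 0.039358; III: 0.0370251.
Posterior ∝ prior × likelihood. Numerator for III: 0.48·0.0370251 = 0.017772.
Normalizing constant: 0.14·0.384615 + 0.38·0.039358 + 0.48·0.0370251 = 0.0865742.
P(III | observation) = 0.017772 / 0.0865742 = 0.205281.

0.205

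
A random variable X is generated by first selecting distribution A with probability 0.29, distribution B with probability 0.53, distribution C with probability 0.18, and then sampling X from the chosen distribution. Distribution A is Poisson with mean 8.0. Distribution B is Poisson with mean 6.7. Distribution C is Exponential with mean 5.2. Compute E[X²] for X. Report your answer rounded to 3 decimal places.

57.957

For each component E[X²] = Var + (mean)², giving A: 72; B: 51.59; C: 54.08.
Overall E[X²] = 0.29·72 + 0.53·51.59 + 0.18·54.08 = 57.9571.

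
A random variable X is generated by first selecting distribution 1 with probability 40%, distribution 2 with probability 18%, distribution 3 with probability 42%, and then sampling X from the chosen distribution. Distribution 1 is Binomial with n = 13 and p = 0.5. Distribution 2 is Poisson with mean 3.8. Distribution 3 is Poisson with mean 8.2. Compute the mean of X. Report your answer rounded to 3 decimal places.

6.728

Component means — 1: 6.5; 2: 3.8; 3: 8.2.
E[X] = 0.4·6.5 + 0.18·3.8 + 0.42·8.2 = 6.728.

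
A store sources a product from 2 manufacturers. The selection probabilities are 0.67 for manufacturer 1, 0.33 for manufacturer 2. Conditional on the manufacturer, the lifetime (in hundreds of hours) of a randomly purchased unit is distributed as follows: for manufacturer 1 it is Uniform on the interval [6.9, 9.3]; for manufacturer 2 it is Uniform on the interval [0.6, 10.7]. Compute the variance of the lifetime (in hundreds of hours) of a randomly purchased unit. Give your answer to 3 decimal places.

4.454

Per component, 1: μ=8.1, E[X²]=66.09; 2: μ=5.65, E[X²]=40.4233.
E[X] = 0.67·8.1 + 0.33·5.65 = 7.2915.
E[X²] = 0.67·66.09 + 0.33·40.4233 = 57.62.
Var(X) = E[X²] − (E[X])² = 57.62 − 53.166 = 4.45403.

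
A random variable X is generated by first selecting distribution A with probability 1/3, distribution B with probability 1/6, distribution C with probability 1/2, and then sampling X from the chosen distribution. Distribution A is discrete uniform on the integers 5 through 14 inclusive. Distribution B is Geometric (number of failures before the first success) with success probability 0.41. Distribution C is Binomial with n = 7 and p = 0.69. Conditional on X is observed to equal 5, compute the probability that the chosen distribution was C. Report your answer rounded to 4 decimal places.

Likelihoods P(X=5 | ·): A: 0.1; B: 0.0293119; C: 0.315637.
Posterior ∝ prior × likelihood. Numerator for C: 0.5·0.315637 = 0.157819.
Normalizing constant: 0.333333·0.1 + 0.166667·0.0293119 + 0.5·0.315637 = 0.196037.
P(C | observation) = 0.157819 / 0.196037 = 0.805044.

0.8050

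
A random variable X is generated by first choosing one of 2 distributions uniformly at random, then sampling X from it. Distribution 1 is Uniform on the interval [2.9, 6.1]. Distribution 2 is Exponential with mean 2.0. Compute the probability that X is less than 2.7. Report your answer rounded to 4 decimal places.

Conditional on each component, P(X < 2.7): 1: 0; 2: 0.74076.
By total probability, P(X < 2.7) = 0.5·0 + 0.5·0.74076 = 0.37038.

0.3704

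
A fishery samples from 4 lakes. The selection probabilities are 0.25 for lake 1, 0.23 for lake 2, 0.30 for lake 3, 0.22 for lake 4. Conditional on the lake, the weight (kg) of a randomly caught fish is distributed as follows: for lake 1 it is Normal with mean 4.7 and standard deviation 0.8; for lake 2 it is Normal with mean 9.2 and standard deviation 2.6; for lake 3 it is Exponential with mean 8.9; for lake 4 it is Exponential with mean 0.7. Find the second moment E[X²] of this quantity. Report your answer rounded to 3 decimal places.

For each component E[X²] = Var + (mean)², giving 1: 22.73; 2: 91.4; 3: 158.42; 4: 0.98.
Overall E[X²] = 0.25·22.73 + 0.23·91.4 + 0.3·158.42 + 0.22·0.98 = 74.4461.

74.446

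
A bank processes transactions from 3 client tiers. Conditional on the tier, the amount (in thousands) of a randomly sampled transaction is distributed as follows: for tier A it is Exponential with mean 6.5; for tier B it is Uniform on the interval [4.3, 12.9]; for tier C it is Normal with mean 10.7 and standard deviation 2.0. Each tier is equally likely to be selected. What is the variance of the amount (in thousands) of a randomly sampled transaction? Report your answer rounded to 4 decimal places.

Per component, A: μ=6.5, E[X²]=84.5; B: μ=8.6, E[X²]=80.1233; C: μ=10.7, E[X²]=118.49.
E[X] = 0.333333·6.5 + 0.333333·8.6 + 0.333333·10.7 = 8.6.
E[X²] = 0.333333·84.5 + 0.333333·80.1233 + 0.333333·118.49 = 94.3711.
Var(X) = E[X²] − (E[X])² = 94.3711 − 73.96 = 20.4111.

20.4111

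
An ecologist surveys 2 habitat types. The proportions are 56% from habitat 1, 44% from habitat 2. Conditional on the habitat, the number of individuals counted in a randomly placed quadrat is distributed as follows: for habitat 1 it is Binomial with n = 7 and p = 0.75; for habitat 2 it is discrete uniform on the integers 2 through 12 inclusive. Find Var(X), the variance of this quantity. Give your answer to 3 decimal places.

5.890

Per component, 1: μ=5.25, E[X²]=28.875; 2: μ=7, E[X²]=59.
E[X] = 0.56·5.25 + 0.44·7 = 6.02.
E[X²] = 0.56·28.875 + 0.44·59 = 42.13.
Var(X) = E[X²] − (E[X])² = 42.13 − 36.2404 = 5.8896.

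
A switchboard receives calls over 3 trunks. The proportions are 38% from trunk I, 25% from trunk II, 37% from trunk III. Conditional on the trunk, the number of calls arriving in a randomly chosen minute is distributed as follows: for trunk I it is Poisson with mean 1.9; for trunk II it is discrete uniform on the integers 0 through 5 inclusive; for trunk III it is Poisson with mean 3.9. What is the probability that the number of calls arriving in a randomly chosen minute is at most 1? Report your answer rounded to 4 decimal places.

Conditional on each trunk, P(X ≤ 1): I: 0.433749; II: 0.333333; III: 0.0991854.
By total probability, P(X ≤ 1) = 0.38·0.433749 + 0.25·0.333333 + 0.37·0.0991854 = 0.284857.

0.2849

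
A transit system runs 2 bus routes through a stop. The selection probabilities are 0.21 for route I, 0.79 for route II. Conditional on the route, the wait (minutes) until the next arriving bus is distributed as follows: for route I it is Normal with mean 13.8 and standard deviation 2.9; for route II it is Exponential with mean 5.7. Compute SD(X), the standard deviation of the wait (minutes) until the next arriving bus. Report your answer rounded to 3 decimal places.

Per component, I: μ=13.8, E[X²]=198.85; II: μ=5.7, E[X²]=64.98.
E[X] = 0.21·13.8 + 0.79·5.7 = 7.401.
E[X²] = 0.21·198.85 + 0.79·64.98 = 93.0927.
Var(X) = E[X²] − (E[X])² = 93.0927 − 54.7748 = 38.3179.
SD(X) = √38.3179 = 6.19015.

6.190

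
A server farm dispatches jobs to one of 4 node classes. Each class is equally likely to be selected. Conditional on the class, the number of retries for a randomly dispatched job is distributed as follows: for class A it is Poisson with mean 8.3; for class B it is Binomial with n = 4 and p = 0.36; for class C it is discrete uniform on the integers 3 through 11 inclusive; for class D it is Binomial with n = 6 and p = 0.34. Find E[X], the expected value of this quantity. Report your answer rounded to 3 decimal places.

Component means — A: 8.3; B: 1.44; C: 7; D: 2.04.
E[X] = 0.25·8.3 + 0.25·1.44 + 0.25·7 + 0.25·2.04 = 4.695.

4.695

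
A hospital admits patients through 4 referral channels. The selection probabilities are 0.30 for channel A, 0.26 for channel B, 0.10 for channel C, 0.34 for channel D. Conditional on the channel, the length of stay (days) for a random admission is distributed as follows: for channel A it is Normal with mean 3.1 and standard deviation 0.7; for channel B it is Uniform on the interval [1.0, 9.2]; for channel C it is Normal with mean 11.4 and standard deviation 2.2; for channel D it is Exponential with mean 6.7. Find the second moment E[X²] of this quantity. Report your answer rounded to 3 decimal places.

For each component E[X²] = Var + (mean)², giving A: 10.1; B: 31.6133; C: 134.8; D: 89.78.
Overall E[X²] = 0.3·10.1 + 0.26·31.6133 + 0.1·134.8 + 0.34·89.78 = 55.2547.

55.255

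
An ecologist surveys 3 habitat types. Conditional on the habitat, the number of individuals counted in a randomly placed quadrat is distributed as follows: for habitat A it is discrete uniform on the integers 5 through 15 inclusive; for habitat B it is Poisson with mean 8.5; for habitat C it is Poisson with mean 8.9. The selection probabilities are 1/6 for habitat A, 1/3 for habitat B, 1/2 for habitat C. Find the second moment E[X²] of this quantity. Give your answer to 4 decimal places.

For each component E[X²] = Var + (mean)², giving A: 110; B: 80.75; C: 88.11.
Overall E[X²] = 0.166667·110 + 0.333333·80.75 + 0.5·88.11 = 89.305.

89.3050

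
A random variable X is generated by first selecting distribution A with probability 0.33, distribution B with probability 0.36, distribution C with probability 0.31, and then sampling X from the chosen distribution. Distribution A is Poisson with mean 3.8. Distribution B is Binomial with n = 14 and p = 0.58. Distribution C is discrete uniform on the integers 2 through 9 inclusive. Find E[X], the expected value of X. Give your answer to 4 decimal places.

Component means — A: 3.8; B: 8.12; C: 5.5.
E[X] = 0.33·3.8 + 0.36·8.12 + 0.31·5.5 = 5.8822.

5.8822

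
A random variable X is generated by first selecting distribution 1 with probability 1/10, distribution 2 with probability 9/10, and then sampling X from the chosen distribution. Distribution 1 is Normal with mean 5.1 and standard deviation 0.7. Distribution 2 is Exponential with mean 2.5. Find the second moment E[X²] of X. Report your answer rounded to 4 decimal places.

13.9000

For each component E[X²] = Var + (mean)², giving 1: 26.5; 2: 12.5.
Overall E[X²] = 0.1·26.5 + 0.9·12.5 = 13.9.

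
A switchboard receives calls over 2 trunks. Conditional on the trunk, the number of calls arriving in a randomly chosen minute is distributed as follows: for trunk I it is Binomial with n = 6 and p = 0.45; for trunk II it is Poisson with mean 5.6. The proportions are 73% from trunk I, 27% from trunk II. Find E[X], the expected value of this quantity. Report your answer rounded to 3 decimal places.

Component means — I: 2.7; II: 5.6.
E[X] = 0.73·2.7 + 0.27·5.6 = 3.483.

3.483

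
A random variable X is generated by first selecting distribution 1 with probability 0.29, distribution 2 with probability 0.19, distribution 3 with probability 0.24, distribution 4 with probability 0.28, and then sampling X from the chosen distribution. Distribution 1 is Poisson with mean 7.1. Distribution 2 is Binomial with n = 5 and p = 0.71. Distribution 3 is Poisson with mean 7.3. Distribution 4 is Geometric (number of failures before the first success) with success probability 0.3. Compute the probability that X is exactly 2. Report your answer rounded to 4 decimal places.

0.0749

Conditional on each component, P(X = 2): 1: 0.0207968; 2: 0.122945; 3: 0.0179997; 4: 0.147.
By total probability, P(X = 2) = 0.29·0.0207968 + 0.19·0.122945 + 0.24·0.0179997 + 0.28·0.147 = 0.0748705.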